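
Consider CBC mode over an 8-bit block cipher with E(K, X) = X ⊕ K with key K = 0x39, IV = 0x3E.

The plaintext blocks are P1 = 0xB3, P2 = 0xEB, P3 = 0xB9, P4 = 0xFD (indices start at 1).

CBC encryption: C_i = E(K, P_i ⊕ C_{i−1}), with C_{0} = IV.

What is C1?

C1: P1 ⊕ 0x3E = 0x8D; E(K, 0x8D) = 0xB4.

C1 = 0xB4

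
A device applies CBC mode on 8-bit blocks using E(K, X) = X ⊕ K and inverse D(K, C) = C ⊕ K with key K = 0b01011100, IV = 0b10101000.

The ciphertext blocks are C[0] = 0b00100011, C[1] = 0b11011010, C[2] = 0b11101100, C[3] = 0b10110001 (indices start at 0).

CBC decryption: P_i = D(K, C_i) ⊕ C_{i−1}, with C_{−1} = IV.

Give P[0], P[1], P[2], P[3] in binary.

P[0]: D(K, 0b00100011) = 0b01111111; 0b01111111 ⊕ 0b10101000 = 0b11010111.
P[1]: D(K, 0b11011010) = 0b10000110; 0b10000110 ⊕ 0b00100011 = 0b10100101.
P[2]: D(K, 0b11101100) = 0b10110000; 0b10110000 ⊕ 0b11011010 = 0b01101010.
P[3]: D(K, 0b10110001) = 0b11101101; 0b11101101 ⊕ 0b11101100 = 0b00000001.

P[0] = 0b11010111, P[1] = 0b10100101, P[2] = 0b01101010, P[3] = 0b00000001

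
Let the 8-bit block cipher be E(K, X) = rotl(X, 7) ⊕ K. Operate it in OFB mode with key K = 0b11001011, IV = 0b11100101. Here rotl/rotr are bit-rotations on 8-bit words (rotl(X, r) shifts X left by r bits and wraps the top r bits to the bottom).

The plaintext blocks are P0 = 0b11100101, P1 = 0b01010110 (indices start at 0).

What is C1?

C1 = 0b00000001

OFB encryption: S_i = E(K, S_{i−1}) with S_{−1} = IV; C_i = P_i ⊕ S_i.
C0: S = E(K, 0b11100101) = 0b00111001; 0b11100101 ⊕ 0b00111001 = 0b11011100.
C1: S = E(K, 0b00111001) = 0b01010111; 0b01010110 ⊕ 0b01010111 = 0b00000001.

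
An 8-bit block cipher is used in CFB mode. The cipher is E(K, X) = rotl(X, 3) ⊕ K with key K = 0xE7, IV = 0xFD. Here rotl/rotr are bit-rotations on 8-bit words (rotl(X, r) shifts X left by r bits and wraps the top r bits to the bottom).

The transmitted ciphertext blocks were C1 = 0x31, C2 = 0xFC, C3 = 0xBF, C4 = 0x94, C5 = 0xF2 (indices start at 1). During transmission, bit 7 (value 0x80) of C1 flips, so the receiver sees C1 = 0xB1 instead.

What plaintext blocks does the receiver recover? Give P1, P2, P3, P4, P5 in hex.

CFB decryption: P_i = C_i ⊕ E(K, C_{i−1}), with C_{0} = IV.
Only C1 changed, to 0xB1. In CFB, a change in C_i flips the same bit in P_i and garbles P_{i+1}. Decrypting the received ciphertext:
P1: E(K, 0xFD) = 0x08; 0xB1 ⊕ 0x08 = 0xB9.
P2: E(K, 0xB1) = 0x6A; 0xFC ⊕ 0x6A = 0x96.
P3: E(K, 0xFC) = 0x00; 0xBF ⊕ 0x00 = 0xBF.
P4: E(K, 0xBF) = 0x1A; 0x94 ⊕ 0x1A = 0x8E.
P5: E(K, 0x94) = 0x43; 0xF2 ⊕ 0x43 = 0xB1.
Blocks that differ from the original plaintext: P1, P2.

P1 = 0xB9, P2 = 0x96, P3 = 0xBF, P4 = 0x8E, P5 = 0xB1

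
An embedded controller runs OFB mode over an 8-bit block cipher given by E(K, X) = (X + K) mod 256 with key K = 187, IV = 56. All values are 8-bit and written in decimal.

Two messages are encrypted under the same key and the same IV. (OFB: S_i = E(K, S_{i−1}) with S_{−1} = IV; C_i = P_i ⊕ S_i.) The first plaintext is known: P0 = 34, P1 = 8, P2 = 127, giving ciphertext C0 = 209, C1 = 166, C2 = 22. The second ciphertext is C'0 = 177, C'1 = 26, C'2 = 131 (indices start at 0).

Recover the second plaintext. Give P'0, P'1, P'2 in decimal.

In OFB with a reused IV, both messages share the same keystream S_i, so C_i ⊕ C'_i = P_i ⊕ P'_i and thus P'_i = P_i ⊕ C_i ⊕ C'_i.
P'0: 34 ⊕ 209 ⊕ 177 = 66.
P'1: 8 ⊕ 166 ⊕ 26 = 180.
P'2: 127 ⊕ 22 ⊕ 131 = 234.

P'0 = 66, P'1 = 180, P'2 = 234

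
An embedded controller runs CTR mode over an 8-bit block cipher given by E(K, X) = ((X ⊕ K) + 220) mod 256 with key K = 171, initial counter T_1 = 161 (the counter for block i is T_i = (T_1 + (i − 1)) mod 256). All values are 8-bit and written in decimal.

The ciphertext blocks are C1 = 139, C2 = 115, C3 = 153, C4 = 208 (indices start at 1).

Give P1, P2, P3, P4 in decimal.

P1 = 109, P2 = 150, P3 = 125, P4 = 59

CTR decryption: S_i = E(K, T_i) where T_i is the counter for block i; P_i = C_i ⊕ S_i.
P1: T = 161, S = E(K, T) = 230; 139 ⊕ 230 = 109.
P2: T = 162, S = E(K, T) = 229; 115 ⊕ 229 = 150.
P3: T = 163, S = E(K, T) = 228; 153 ⊕ 228 = 125.
P4: T = 164, S = E(K, T) = 235; 208 ⊕ 235 = 59.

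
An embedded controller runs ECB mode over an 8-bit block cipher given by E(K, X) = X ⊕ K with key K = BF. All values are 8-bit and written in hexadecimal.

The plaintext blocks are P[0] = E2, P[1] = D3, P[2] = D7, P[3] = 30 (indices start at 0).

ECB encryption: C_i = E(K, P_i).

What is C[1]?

C[1]: E(K, D3) = 6C.

C[1] = 6C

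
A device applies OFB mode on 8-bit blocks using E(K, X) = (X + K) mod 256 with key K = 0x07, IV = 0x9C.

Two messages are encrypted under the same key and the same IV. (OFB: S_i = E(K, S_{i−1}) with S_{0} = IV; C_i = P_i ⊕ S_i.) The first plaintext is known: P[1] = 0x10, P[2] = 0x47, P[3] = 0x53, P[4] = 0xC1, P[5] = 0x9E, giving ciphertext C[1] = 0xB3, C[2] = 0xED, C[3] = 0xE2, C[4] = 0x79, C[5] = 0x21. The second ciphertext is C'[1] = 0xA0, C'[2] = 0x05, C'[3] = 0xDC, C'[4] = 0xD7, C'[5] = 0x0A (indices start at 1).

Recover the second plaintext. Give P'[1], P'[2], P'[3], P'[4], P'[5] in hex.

In OFB with a reused IV, both messages share the same keystream S_i, so C_i ⊕ C'_i = P_i ⊕ P'_i and thus P'_i = P_i ⊕ C_i ⊕ C'_i.
P'[1]: 0x10 ⊕ 0xB3 ⊕ 0xA0 = 0x03.
P'[2]: 0x47 ⊕ 0xED ⊕ 0x05 = 0xAF.
P'[3]: 0x53 ⊕ 0xE2 ⊕ 0xDC = 0x6D.
P'[4]: 0xC1 ⊕ 0x79 ⊕ 0xD7 = 0x6F.
P'[5]: 0x9E ⊕ 0x21 ⊕ 0x0A = 0xB5.

P'[1] = 0x03, P'[2] = 0xAF, P'[3] = 0x6D, P'[4] = 0x6F, P'[5] = 0xB5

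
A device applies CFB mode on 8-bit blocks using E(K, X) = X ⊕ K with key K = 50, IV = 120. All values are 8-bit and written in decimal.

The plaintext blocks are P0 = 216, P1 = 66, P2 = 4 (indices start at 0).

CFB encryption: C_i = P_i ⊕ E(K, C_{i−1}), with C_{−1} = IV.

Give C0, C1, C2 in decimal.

C0: E(K, 120) = 74; 216 ⊕ 74 = 146.
C1: E(K, 146) = 160; 66 ⊕ 160 = 226.
C2: E(K, 226) = 208; 4 ⊕ 208 = 212.

C0 = 146, C1 = 226, C2 = 212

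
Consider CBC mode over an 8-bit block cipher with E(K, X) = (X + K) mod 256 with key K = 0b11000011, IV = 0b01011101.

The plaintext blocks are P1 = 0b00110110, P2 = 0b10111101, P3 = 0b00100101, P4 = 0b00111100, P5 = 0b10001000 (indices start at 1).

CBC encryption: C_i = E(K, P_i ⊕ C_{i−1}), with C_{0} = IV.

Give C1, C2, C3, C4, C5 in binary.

C1 = 0b00101110, C2 = 0b01010110, C3 = 0b00110110, C4 = 0b11001101, C5 = 0b00001000

C1: P1 ⊕ 0b01011101 = 0b01101011; E(K, 0b01101011) = 0b00101110.
C2: P2 ⊕ 0b00101110 = 0b10010011; E(K, 0b10010011) = 0b01010110.
C3: P3 ⊕ 0b01010110 = 0b01110011; E(K, 0b01110011) = 0b00110110.
C4: P4 ⊕ 0b00110110 = 0b00001010; E(K, 0b00001010) = 0b11001101.
C5: P5 ⊕ 0b11001101 = 0b01000101; E(K, 0b01000101) = 0b00001000.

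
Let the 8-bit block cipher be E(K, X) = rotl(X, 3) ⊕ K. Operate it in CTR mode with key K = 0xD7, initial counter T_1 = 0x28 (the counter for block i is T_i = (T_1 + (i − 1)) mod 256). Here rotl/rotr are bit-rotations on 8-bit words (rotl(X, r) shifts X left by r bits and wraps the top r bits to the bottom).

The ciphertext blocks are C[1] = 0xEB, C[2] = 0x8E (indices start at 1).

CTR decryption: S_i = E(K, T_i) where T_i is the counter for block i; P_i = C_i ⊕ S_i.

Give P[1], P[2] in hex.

P[1] = 0x7D, P[2] = 0x10

P[1]: T = 0x28, S = E(K, T) = 0x96; 0xEB ⊕ 0x96 = 0x7D.
P[2]: T = 0x29, S = E(K, T) = 0x9E; 0x8E ⊕ 0x9E = 0x10.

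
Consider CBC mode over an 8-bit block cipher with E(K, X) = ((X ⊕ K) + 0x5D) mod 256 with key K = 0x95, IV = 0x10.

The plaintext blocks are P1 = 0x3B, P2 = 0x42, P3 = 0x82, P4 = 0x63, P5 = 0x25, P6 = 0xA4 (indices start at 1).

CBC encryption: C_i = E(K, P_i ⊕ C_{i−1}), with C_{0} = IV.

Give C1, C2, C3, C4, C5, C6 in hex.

C1 = 0x1B, C2 = 0x29, C3 = 0x9B, C4 = 0xCA, C5 = 0xD7, C6 = 0x43

C1: P1 ⊕ 0x10 = 0x2B; E(K, 0x2B) = 0x1B.
C2: P2 ⊕ 0x1B = 0x59; E(K, 0x59) = 0x29.
C3: P3 ⊕ 0x29 = 0xAB; E(K, 0xAB) = 0x9B.
C4: P4 ⊕ 0x9B = 0xF8; E(K, 0xF8) = 0xCA.
C5: P5 ⊕ 0xCA = 0xEF; E(K, 0xEF) = 0xD7.
C6: P6 ⊕ 0xD7 = 0x73; E(K, 0x73) = 0x43.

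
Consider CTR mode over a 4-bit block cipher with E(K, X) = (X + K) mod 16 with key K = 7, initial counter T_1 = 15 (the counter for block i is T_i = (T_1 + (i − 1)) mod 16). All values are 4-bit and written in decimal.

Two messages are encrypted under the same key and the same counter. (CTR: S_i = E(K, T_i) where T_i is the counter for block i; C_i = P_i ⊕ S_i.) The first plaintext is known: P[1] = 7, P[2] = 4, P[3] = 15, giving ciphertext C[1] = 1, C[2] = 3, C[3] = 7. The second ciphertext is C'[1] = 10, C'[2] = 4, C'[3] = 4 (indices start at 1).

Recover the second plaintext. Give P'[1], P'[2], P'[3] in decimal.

P'[1] = 12, P'[2] = 3, P'[3] = 12

In CTR with a reused counter, both messages share the same keystream S_i, so C_i ⊕ C'_i = P_i ⊕ P'_i and thus P'_i = P_i ⊕ C_i ⊕ C'_i.
P'[1]: 7 ⊕ 1 ⊕ 10 = 12.
P'[2]: 4 ⊕ 3 ⊕ 4 = 3.
P'[3]: 15 ⊕ 7 ⊕ 4 = 12.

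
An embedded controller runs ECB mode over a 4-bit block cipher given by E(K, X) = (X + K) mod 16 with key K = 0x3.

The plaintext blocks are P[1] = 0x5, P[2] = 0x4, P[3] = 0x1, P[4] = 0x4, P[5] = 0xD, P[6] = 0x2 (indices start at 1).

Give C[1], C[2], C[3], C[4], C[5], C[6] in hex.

C[1] = 0x8, C[2] = 0x7, C[3] = 0x4, C[4] = 0x7, C[5] = 0x0, C[6] = 0x5

ECB encryption: C_i = E(K, P_i).
C[1]: E(K, 0x5) = 0x8.
C[2]: E(K, 0x4) = 0x7.
C[3]: E(K, 0x1) = 0x4.
C[4]: E(K, 0x4) = 0x7.
C[5]: E(K, 0xD) = 0x0.
C[6]: E(K, 0x2) = 0x5.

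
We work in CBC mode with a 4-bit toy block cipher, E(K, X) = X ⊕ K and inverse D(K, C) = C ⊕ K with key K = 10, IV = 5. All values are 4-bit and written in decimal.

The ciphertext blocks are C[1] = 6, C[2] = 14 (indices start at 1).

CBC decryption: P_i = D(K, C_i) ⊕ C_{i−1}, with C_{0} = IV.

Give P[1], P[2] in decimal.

P[1]: D(K, 6) = 12; 12 ⊕ 5 = 9.
P[2]: D(K, 14) = 4; 4 ⊕ 6 = 2.

P[1] = 9, P[2] = 2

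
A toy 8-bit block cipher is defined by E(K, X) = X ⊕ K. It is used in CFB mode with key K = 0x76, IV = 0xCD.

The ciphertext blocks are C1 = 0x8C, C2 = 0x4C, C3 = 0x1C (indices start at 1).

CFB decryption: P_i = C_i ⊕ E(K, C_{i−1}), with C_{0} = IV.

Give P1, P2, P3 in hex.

P1: E(K, 0xCD) = 0xBB; 0x8C ⊕ 0xBB = 0x37.
P2: E(K, 0x8C) = 0xFA; 0x4C ⊕ 0xFA = 0xB6.
P3: E(K, 0x4C) = 0x3A; 0x1C ⊕ 0x3A = 0x26.

P1 = 0x37, P2 = 0xB6, P3 = 0x26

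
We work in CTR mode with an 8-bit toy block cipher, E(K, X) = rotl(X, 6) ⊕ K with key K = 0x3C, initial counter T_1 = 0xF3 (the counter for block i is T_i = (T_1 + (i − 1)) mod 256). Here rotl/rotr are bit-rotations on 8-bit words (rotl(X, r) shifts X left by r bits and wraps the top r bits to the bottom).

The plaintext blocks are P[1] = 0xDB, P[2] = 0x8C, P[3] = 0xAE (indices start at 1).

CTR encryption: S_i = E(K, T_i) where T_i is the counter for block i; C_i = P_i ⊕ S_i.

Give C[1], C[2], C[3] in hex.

C[1] = 0x1B, C[2] = 0x8D, C[3] = 0xEF

C[1]: T = 0xF3, S = E(K, T) = 0xC0; 0xDB ⊕ 0xC0 = 0x1B.
C[2]: T = 0xF4, S = E(K, T) = 0x01; 0x8C ⊕ 0x01 = 0x8D.
C[3]: T = 0xF5, S = E(K, T) = 0x41; 0xAE ⊕ 0x41 = 0xEF.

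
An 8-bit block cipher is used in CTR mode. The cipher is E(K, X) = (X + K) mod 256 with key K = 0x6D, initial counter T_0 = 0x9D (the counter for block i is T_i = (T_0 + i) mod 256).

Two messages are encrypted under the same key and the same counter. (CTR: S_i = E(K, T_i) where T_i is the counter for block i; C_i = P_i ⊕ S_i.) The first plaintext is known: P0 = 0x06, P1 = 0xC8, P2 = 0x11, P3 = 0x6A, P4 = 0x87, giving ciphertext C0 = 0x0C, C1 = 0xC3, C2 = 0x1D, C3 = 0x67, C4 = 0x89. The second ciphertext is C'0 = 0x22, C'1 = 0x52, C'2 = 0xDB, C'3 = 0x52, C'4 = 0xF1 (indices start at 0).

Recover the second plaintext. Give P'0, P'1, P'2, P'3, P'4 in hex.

P'0 = 0x28, P'1 = 0x59, P'2 = 0xD7, P'3 = 0x5F, P'4 = 0xFF

In CTR with a reused counter, both messages share the same keystream S_i, so C_i ⊕ C'_i = P_i ⊕ P'_i and thus P'_i = P_i ⊕ C_i ⊕ C'_i.
P'0: 0x06 ⊕ 0x0C ⊕ 0x22 = 0x28.
P'1: 0xC8 ⊕ 0xC3 ⊕ 0x52 = 0x59.
P'2: 0x11 ⊕ 0x1D ⊕ 0xDB = 0xD7.
P'3: 0x6A ⊕ 0x67 ⊕ 0x52 = 0x5F.
P'4: 0x87 ⊕ 0x89 ⊕ 0xF1 = 0xFF.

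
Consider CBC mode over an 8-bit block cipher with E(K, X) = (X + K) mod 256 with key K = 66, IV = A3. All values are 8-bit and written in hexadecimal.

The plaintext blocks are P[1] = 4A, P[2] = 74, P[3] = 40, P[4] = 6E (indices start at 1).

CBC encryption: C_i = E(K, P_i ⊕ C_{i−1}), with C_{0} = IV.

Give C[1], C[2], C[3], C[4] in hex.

C[1]: P[1] ⊕ A3 = E9; E(K, E9) = 4F.
C[2]: P[2] ⊕ 4F = 3B; E(K, 3B) = A1.
C[3]: P[3] ⊕ A1 = E1; E(K, E1) = 47.
C[4]: P[4] ⊕ 47 = 29; E(K, 29) = 8F.

C[1] = 4F, C[2] = A1, C[3] = 47, C[4] = 8F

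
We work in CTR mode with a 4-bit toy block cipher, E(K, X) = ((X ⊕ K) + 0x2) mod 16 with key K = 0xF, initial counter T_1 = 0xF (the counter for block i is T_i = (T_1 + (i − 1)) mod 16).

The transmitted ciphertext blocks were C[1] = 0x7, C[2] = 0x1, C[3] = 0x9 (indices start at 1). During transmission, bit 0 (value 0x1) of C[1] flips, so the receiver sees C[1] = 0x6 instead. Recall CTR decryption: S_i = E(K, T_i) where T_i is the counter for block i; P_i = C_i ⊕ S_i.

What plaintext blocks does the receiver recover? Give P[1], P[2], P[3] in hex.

P[1] = 0x4, P[2] = 0x0, P[3] = 0x9

Only C[1] changed, to 0x6. In CTR, a change in C_i flips the same bit in P_i only; the keystream is unaffected. Decrypting the received ciphertext:
P[1]: T = 0xF, S = E(K, T) = 0x2; 0x6 ⊕ 0x2 = 0x4.
P[2]: T = 0x0, S = E(K, T) = 0x1; 0x1 ⊕ 0x1 = 0x0.
P[3]: T = 0x1, S = E(K, T) = 0x0; 0x9 ⊕ 0x0 = 0x9.
Blocks that differ from the original plaintext: P[1].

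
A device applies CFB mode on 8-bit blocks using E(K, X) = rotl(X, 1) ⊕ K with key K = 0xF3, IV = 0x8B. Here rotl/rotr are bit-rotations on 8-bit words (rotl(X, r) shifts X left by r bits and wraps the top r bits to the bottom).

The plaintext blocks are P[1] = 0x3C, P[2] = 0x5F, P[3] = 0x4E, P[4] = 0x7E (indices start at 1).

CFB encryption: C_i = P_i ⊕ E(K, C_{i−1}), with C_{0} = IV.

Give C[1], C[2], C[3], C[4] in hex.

C[1]: E(K, 0x8B) = 0xE4; 0x3C ⊕ 0xE4 = 0xD8.
C[2]: E(K, 0xD8) = 0x42; 0x5F ⊕ 0x42 = 0x1D.
C[3]: E(K, 0x1D) = 0xC9; 0x4E ⊕ 0xC9 = 0x87.
C[4]: E(K, 0x87) = 0xFC; 0x7E ⊕ 0xFC = 0x82.

C[1] = 0xD8, C[2] = 0x1D, C[3] = 0x87, C[4] = 0x82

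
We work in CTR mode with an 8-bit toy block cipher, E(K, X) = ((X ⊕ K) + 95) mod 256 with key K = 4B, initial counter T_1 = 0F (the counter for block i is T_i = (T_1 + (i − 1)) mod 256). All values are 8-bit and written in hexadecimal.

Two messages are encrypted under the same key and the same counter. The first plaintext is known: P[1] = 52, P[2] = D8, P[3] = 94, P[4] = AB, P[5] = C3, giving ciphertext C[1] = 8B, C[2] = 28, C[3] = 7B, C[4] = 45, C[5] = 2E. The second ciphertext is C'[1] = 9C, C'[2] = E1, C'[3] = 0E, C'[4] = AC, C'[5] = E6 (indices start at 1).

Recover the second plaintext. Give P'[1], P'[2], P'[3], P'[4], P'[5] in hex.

P'[1] = 45, P'[2] = 11, P'[3] = E1, P'[4] = 42, P'[5] = 0B

In CTR with a reused counter, both messages share the same keystream S_i, so C_i ⊕ C'_i = P_i ⊕ P'_i and thus P'_i = P_i ⊕ C_i ⊕ C'_i.
P'[1]: 52 ⊕ 8B ⊕ 9C = 45.
P'[2]: D8 ⊕ 28 ⊕ E1 = 11.
P'[3]: 94 ⊕ 7B ⊕ 0E = E1.
P'[4]: AB ⊕ 45 ⊕ AC = 42.
P'[5]: C3 ⊕ 2E ⊕ E6 = 0B.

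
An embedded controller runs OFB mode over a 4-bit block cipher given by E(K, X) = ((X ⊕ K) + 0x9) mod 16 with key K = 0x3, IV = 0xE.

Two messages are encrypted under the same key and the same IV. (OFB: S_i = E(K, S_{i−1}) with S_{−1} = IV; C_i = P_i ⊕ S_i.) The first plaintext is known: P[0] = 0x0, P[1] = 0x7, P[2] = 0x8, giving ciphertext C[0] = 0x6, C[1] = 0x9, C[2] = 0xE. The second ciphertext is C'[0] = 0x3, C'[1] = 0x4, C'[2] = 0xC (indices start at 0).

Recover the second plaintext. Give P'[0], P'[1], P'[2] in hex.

In OFB with a reused IV, both messages share the same keystream S_i, so C_i ⊕ C'_i = P_i ⊕ P'_i and thus P'_i = P_i ⊕ C_i ⊕ C'_i.
P'[0]: 0x0 ⊕ 0x6 ⊕ 0x3 = 0x5.
P'[1]: 0x7 ⊕ 0x9 ⊕ 0x4 = 0xA.
P'[2]: 0x8 ⊕ 0xE ⊕ 0xC = 0xA.

P'[0] = 0x5, P'[1] = 0xA, P'[2] = 0xA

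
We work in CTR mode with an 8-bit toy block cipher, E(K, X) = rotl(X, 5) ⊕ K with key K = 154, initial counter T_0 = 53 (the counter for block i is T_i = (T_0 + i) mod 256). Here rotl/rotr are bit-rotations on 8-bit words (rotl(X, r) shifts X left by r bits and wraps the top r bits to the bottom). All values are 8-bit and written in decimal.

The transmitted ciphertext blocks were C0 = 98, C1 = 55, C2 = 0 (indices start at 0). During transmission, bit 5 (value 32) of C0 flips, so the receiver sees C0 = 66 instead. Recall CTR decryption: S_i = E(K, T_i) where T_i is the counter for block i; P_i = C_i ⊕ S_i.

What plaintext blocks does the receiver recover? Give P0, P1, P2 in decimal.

P0 = 126, P1 = 107, P2 = 124

Only C0 changed, to 66. In CTR, a change in C_i flips the same bit in P_i only; the keystream is unaffected. Decrypting the received ciphertext:
P0: T = 53, S = E(K, T) = 60; 66 ⊕ 60 = 126.
P1: T = 54, S = E(K, T) = 92; 55 ⊕ 92 = 107.
P2: T = 55, S = E(K, T) = 124; 0 ⊕ 124 = 124.
Blocks that differ from the original plaintext: P0.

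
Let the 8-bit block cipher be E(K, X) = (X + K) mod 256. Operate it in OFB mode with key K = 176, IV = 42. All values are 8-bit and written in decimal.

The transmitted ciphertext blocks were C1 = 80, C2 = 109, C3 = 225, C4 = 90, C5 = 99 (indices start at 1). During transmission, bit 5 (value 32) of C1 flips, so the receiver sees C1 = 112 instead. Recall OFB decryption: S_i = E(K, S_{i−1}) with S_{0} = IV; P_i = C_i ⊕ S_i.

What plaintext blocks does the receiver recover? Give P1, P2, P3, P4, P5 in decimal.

Only C1 changed, to 112. In OFB, a change in C_i flips the same bit in P_i only; the keystream is unaffected. Decrypting the received ciphertext:
P1: S = E(K, 42) = 218; 112 ⊕ 218 = 170.
P2: S = E(K, 218) = 138; 109 ⊕ 138 = 231.
P3: S = E(K, 138) = 58; 225 ⊕ 58 = 219.
P4: S = E(K, 58) = 234; 90 ⊕ 234 = 176.
P5: S = E(K, 234) = 154; 99 ⊕ 154 = 249.
Blocks that differ from the original plaintext: P1.

P1 = 170, P2 = 231, P3 = 219, P4 = 176, P5 = 249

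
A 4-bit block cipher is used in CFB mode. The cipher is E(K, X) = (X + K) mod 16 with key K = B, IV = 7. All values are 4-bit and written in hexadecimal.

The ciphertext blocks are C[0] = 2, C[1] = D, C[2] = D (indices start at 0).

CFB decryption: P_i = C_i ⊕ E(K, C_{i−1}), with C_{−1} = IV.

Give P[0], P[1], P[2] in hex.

P[0] = 0, P[1] = 0, P[2] = 5

P[0]: E(K, 7) = 2; 2 ⊕ 2 = 0.
P[1]: E(K, 2) = D; D ⊕ D = 0.
P[2]: E(K, D) = 8; D ⊕ 8 = 5.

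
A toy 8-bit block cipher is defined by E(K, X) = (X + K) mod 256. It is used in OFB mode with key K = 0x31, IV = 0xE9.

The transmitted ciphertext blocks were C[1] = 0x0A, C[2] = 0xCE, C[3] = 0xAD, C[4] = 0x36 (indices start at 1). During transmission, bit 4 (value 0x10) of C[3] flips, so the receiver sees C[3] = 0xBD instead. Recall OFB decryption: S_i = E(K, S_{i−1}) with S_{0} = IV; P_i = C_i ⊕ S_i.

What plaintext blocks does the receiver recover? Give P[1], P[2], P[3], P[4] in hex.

P[1] = 0x10, P[2] = 0x85, P[3] = 0xC1, P[4] = 0x9B

Only C[3] changed, to 0xBD. In OFB, a change in C_i flips the same bit in P_i only; the keystream is unaffected. Decrypting the received ciphertext:
P[1]: S = E(K, 0xE9) = 0x1A; 0x0A ⊕ 0x1A = 0x10.
P[2]: S = E(K, 0x1A) = 0x4B; 0xCE ⊕ 0x4B = 0x85.
P[3]: S = E(K, 0x4B) = 0x7C; 0xBD ⊕ 0x7C = 0xC1.
P[4]: S = E(K, 0x7C) = 0xAD; 0x36 ⊕ 0xAD = 0x9B.
Blocks that differ from the original plaintext: P[3].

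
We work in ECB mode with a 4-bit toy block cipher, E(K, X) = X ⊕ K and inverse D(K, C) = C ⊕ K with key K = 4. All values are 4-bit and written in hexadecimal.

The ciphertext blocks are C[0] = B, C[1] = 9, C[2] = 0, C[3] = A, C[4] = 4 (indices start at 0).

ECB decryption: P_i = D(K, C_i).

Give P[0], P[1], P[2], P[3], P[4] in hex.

P[0]: D(K, B) = F.
P[1]: D(K, 9) = D.
P[2]: D(K, 0) = 4.
P[3]: D(K, A) = E.
P[4]: D(K, 4) = 0.

P[0] = F, P[1] = D, P[2] = 4, P[3] = E, P[4] = 0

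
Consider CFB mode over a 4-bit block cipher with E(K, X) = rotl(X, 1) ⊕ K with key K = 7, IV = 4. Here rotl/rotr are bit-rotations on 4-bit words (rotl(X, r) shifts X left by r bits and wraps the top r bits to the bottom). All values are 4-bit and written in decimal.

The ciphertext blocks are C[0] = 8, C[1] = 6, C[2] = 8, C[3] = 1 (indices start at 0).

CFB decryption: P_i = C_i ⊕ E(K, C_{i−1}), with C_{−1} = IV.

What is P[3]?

P[3] = 7

P[3]: E(K, 8) = 6; 1 ⊕ 6 = 7.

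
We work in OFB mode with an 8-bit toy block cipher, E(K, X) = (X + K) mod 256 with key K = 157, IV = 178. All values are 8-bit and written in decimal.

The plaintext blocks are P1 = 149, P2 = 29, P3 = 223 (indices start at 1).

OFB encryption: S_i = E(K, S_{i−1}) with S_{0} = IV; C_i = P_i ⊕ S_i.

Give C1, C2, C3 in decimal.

C1 = 218, C2 = 241, C3 = 86

C1: S = E(K, 178) = 79; 149 ⊕ 79 = 218.
C2: S = E(K, 79) = 236; 29 ⊕ 236 = 241.
C3: S = E(K, 236) = 137; 223 ⊕ 137 = 86.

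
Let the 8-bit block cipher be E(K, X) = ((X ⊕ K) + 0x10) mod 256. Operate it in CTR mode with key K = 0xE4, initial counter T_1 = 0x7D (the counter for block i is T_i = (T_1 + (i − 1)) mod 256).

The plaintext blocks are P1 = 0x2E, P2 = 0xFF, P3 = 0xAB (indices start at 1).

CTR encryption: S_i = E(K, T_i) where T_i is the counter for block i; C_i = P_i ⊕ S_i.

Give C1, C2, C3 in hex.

C1: T = 0x7D, S = E(K, T) = 0xA9; 0x2E ⊕ 0xA9 = 0x87.
C2: T = 0x7E, S = E(K, T) = 0xAA; 0xFF ⊕ 0xAA = 0x55.
C3: T = 0x7F, S = E(K, T) = 0xAB; 0xAB ⊕ 0xAB = 0x00.

C1 = 0x87, C2 = 0x55, C3 = 0x00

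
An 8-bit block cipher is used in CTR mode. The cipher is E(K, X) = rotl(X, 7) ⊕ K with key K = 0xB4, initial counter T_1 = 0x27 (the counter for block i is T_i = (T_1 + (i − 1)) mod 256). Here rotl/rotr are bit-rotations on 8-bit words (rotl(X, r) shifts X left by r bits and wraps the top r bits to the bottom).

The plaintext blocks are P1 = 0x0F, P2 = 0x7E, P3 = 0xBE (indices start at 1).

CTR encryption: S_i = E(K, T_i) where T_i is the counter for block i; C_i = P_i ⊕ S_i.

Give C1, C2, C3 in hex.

C1 = 0x28, C2 = 0xDE, C3 = 0x9E

C1: T = 0x27, S = E(K, T) = 0x27; 0x0F ⊕ 0x27 = 0x28.
C2: T = 0x28, S = E(K, T) = 0xA0; 0x7E ⊕ 0xA0 = 0xDE.
C3: T = 0x29, S = E(K, T) = 0x20; 0xBE ⊕ 0x20 = 0x9E.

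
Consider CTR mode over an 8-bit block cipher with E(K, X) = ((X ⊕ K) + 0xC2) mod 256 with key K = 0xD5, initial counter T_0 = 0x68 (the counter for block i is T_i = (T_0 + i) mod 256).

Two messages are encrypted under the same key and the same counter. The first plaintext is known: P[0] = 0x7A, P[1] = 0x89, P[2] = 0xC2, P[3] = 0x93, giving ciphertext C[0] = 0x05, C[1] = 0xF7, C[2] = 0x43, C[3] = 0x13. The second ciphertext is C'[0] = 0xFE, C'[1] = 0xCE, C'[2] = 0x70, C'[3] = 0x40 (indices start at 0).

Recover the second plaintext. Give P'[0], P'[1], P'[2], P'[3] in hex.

In CTR with a reused counter, both messages share the same keystream S_i, so C_i ⊕ C'_i = P_i ⊕ P'_i and thus P'_i = P_i ⊕ C_i ⊕ C'_i.
P'[0]: 0x7A ⊕ 0x05 ⊕ 0xFE = 0x81.
P'[1]: 0x89 ⊕ 0xF7 ⊕ 0xCE = 0xB0.
P'[2]: 0xC2 ⊕ 0x43 ⊕ 0x70 = 0xF1.
P'[3]: 0x93 ⊕ 0x13 ⊕ 0x40 = 0xC0.

P'[0] = 0x81, P'[1] = 0xB0, P'[2] = 0xF1, P'[3] = 0xC0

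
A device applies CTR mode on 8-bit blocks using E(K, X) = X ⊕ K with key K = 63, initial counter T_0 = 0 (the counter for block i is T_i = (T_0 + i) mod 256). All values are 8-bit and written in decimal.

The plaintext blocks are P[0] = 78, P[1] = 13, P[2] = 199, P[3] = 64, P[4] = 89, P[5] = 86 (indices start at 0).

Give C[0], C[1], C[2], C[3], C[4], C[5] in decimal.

C[0] = 113, C[1] = 51, C[2] = 250, C[3] = 124, C[4] = 98, C[5] = 108

CTR encryption: S_i = E(K, T_i) where T_i is the counter for block i; C_i = P_i ⊕ S_i.
C[0]: T = 0, S = E(K, T) = 63; 78 ⊕ 63 = 113.
C[1]: T = 1, S = E(K, T) = 62; 13 ⊕ 62 = 51.
C[2]: T = 2, S = E(K, T) = 61; 199 ⊕ 61 = 250.
C[3]: T = 3, S = E(K, T) = 60; 64 ⊕ 60 = 124.
C[4]: T = 4, S = E(K, T) = 59; 89 ⊕ 59 = 98.
C[5]: T = 5, S = E(K, T) = 58; 86 ⊕ 58 = 108.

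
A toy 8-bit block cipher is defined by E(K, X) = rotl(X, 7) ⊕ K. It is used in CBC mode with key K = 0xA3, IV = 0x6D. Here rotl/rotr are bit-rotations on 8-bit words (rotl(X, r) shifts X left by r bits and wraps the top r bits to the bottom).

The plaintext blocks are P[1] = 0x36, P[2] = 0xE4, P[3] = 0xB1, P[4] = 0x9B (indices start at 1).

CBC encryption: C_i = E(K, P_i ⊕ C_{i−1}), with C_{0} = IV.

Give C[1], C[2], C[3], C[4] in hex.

C[1] = 0x0E, C[2] = 0xD6, C[3] = 0x10, C[4] = 0x66

C[1]: P[1] ⊕ 0x6D = 0x5B; E(K, 0x5B) = 0x0E.
C[2]: P[2] ⊕ 0x0E = 0xEA; E(K, 0xEA) = 0xD6.
C[3]: P[3] ⊕ 0xD6 = 0x67; E(K, 0x67) = 0x10.
C[4]: P[4] ⊕ 0x10 = 0x8B; E(K, 0x8B) = 0x66.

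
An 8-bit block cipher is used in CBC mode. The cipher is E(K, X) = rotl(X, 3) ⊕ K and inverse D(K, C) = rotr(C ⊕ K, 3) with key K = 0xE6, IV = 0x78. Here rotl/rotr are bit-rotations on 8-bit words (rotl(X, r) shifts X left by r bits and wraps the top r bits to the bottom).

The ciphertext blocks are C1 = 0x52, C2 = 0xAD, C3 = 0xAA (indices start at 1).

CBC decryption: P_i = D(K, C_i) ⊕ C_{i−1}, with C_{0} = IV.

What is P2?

P2 = 0x3B

P2: D(K, 0xAD) = 0x69; 0x69 ⊕ 0x52 = 0x3B.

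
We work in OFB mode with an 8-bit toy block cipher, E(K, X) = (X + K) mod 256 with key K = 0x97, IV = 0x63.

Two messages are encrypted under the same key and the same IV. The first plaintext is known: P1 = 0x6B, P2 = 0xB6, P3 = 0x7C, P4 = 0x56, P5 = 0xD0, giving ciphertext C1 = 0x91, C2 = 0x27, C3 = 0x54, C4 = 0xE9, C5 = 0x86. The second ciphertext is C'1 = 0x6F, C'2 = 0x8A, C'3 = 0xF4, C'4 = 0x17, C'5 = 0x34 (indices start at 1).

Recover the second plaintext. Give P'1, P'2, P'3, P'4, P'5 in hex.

P'1 = 0x95, P'2 = 0x1B, P'3 = 0xDC, P'4 = 0xA8, P'5 = 0x62

In OFB with a reused IV, both messages share the same keystream S_i, so C_i ⊕ C'_i = P_i ⊕ P'_i and thus P'_i = P_i ⊕ C_i ⊕ C'_i.
P'1: 0x6B ⊕ 0x91 ⊕ 0x6F = 0x95.
P'2: 0xB6 ⊕ 0x27 ⊕ 0x8A = 0x1B.
P'3: 0x7C ⊕ 0x54 ⊕ 0xF4 = 0xDC.
P'4: 0x56 ⊕ 0xE9 ⊕ 0x17 = 0xA8.
P'5: 0xD0 ⊕ 0x86 ⊕ 0x34 = 0x62.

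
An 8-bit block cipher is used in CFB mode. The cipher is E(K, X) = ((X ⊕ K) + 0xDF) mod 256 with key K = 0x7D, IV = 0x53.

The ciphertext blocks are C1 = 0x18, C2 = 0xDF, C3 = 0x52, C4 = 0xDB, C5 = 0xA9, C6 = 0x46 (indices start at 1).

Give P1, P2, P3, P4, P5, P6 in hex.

CFB decryption: P_i = C_i ⊕ E(K, C_{i−1}), with C_{0} = IV.
P1: E(K, 0x53) = 0x0D; 0x18 ⊕ 0x0D = 0x15.
P2: E(K, 0x18) = 0x44; 0xDF ⊕ 0x44 = 0x9B.
P3: E(K, 0xDF) = 0x81; 0x52 ⊕ 0x81 = 0xD3.
P4: E(K, 0x52) = 0x0E; 0xDB ⊕ 0x0E = 0xD5.
P5: E(K, 0xDB) = 0x85; 0xA9 ⊕ 0x85 = 0x2C.
P6: E(K, 0xA9) = 0xB3; 0x46 ⊕ 0xB3 = 0xF5.

P1 = 0x15, P2 = 0x9B, P3 = 0xD3, P4 = 0xD5, P5 = 0x2C, P6 = 0xF5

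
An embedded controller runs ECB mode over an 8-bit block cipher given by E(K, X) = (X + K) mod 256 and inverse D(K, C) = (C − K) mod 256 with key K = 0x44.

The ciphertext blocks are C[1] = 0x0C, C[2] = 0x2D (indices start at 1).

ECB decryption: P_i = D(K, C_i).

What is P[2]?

P[2] = 0xE9

P[2]: D(K, 0x2D) = 0xE9.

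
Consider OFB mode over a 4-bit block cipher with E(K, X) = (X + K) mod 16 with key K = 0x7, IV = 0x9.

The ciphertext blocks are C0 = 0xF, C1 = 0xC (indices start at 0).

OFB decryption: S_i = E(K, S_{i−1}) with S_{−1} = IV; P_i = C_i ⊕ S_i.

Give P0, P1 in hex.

P0: S = E(K, 0x9) = 0x0; 0xF ⊕ 0x0 = 0xF.
P1: S = E(K, 0x0) = 0x7; 0xC ⊕ 0x7 = 0xB.

P0 = 0xF, P1 = 0xB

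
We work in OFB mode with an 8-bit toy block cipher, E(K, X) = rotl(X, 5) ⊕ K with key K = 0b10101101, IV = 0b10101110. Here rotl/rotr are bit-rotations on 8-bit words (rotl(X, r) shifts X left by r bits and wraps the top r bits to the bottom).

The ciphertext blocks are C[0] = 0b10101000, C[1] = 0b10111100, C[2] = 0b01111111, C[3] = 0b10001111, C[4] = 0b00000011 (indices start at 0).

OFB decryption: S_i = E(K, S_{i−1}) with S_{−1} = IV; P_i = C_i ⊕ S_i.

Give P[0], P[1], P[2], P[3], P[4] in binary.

P[0]: S = E(K, 0b10101110) = 0b01111000; 0b10101000 ⊕ 0b01111000 = 0b11010000.
P[1]: S = E(K, 0b01111000) = 0b10100010; 0b10111100 ⊕ 0b10100010 = 0b00011110.
P[2]: S = E(K, 0b10100010) = 0b11111001; 0b01111111 ⊕ 0b11111001 = 0b10000110.
P[3]: S = E(K, 0b11111001) = 0b10010010; 0b10001111 ⊕ 0b10010010 = 0b00011101.
P[4]: S = E(K, 0b10010010) = 0b11111111; 0b00000011 ⊕ 0b11111111 = 0b11111100.

P[0] = 0b11010000, P[1] = 0b00011110, P[2] = 0b10000110, P[3] = 0b00011101, P[4] = 0b11111100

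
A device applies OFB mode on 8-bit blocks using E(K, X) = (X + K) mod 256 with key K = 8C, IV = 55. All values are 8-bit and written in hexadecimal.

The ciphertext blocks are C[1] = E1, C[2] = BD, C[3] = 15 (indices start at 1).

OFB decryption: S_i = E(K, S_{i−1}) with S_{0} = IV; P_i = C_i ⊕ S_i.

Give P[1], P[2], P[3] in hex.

P[1]: S = E(K, 55) = E1; E1 ⊕ E1 = 00.
P[2]: S = E(K, E1) = 6D; BD ⊕ 6D = D0.
P[3]: S = E(K, 6D) = F9; 15 ⊕ F9 = EC.

P[1] = 00, P[2] = D0, P[3] = EC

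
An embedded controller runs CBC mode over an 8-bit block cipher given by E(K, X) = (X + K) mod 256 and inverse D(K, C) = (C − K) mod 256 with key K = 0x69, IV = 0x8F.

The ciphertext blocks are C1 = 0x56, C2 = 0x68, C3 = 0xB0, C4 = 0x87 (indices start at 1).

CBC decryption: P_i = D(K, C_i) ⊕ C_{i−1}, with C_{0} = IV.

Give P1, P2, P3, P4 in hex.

P1: D(K, 0x56) = 0xED; 0xED ⊕ 0x8F = 0x62.
P2: D(K, 0x68) = 0xFF; 0xFF ⊕ 0x56 = 0xA9.
P3: D(K, 0xB0) = 0x47; 0x47 ⊕ 0x68 = 0x2F.
P4: D(K, 0x87) = 0x1E; 0x1E ⊕ 0xB0 = 0xAE.

P1 = 0x62, P2 = 0xA9, P3 = 0x2F, P4 = 0xAE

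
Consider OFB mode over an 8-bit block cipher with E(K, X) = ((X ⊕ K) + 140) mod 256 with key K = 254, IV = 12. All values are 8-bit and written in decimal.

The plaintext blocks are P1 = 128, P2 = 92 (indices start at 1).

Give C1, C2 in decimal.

C1 = 254, C2 = 80

OFB encryption: S_i = E(K, S_{i−1}) with S_{0} = IV; C_i = P_i ⊕ S_i.
C1: S = E(K, 12) = 126; 128 ⊕ 126 = 254.
C2: S = E(K, 126) = 12; 92 ⊕ 12 = 80.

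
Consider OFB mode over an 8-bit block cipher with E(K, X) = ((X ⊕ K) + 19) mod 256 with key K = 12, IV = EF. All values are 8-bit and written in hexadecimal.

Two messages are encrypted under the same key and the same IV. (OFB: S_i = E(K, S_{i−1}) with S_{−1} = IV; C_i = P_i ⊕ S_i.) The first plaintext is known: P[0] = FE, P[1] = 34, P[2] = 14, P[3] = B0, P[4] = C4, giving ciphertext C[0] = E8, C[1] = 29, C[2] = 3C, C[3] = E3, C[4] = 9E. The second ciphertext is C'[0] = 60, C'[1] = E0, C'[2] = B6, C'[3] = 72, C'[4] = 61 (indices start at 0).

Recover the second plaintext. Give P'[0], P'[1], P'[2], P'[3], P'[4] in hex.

P'[0] = 76, P'[1] = FD, P'[2] = 9E, P'[3] = 21, P'[4] = 3B

In OFB with a reused IV, both messages share the same keystream S_i, so C_i ⊕ C'_i = P_i ⊕ P'_i and thus P'_i = P_i ⊕ C_i ⊕ C'_i.
P'[0]: FE ⊕ E8 ⊕ 60 = 76.
P'[1]: 34 ⊕ 29 ⊕ E0 = FD.
P'[2]: 14 ⊕ 3C ⊕ B6 = 9E.
P'[3]: B0 ⊕ E3 ⊕ 72 = 21.
P'[4]: C4 ⊕ 9E ⊕ 61 = 3B.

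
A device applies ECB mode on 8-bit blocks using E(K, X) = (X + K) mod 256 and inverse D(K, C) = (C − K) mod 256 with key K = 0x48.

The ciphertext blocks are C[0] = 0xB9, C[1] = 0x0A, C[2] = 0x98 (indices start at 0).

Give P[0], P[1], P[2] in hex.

ECB decryption: P_i = D(K, C_i).
P[0]: D(K, 0xB9) = 0x71.
P[1]: D(K, 0x0A) = 0xC2.
P[2]: D(K, 0x98) = 0x50.

P[0] = 0x71, P[1] = 0xC2, P[2] = 0x50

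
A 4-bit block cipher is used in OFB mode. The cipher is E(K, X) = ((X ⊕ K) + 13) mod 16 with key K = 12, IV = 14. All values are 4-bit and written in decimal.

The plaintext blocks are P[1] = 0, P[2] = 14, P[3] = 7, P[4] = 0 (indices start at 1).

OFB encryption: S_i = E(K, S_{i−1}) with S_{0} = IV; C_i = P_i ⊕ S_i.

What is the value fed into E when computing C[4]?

9

C[1]: S = E(K, 14) = 15; 0 ⊕ 15 = 15.
C[2]: S = E(K, 15) = 0; 14 ⊕ 0 = 14.
C[3]: S = E(K, 0) = 9; 7 ⊕ 9 = 14.
C[4]: S = E(K, 9) = 2; 0 ⊕ 2 = 2.
So the input to E for block [4] is 9.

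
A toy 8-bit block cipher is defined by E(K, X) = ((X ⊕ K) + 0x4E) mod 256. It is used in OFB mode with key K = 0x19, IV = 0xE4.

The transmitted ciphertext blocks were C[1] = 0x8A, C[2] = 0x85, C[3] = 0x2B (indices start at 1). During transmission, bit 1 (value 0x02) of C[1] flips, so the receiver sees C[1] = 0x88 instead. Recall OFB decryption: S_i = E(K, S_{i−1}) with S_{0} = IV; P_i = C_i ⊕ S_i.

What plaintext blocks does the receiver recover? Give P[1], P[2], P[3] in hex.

Only C[1] changed, to 0x88. In OFB, a change in C_i flips the same bit in P_i only; the keystream is unaffected. Decrypting the received ciphertext:
P[1]: S = E(K, 0xE4) = 0x4B; 0x88 ⊕ 0x4B = 0xC3.
P[2]: S = E(K, 0x4B) = 0xA0; 0x85 ⊕ 0xA0 = 0x25.
P[3]: S = E(K, 0xA0) = 0x07; 0x2B ⊕ 0x07 = 0x2C.
Blocks that differ from the original plaintext: P[1].

P[1] = 0xC3, P[2] = 0x25, P[3] = 0x2C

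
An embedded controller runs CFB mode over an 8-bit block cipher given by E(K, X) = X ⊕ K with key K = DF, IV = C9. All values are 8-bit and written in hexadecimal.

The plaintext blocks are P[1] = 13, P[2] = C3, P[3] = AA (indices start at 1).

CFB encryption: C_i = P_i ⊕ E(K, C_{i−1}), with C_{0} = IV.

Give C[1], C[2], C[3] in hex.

C[1] = 05, C[2] = 19, C[3] = 6C

C[1]: E(K, C9) = 16; 13 ⊕ 16 = 05.
C[2]: E(K, 05) = DA; C3 ⊕ DA = 19.
C[3]: E(K, 19) = C6; AA ⊕ C6 = 6C.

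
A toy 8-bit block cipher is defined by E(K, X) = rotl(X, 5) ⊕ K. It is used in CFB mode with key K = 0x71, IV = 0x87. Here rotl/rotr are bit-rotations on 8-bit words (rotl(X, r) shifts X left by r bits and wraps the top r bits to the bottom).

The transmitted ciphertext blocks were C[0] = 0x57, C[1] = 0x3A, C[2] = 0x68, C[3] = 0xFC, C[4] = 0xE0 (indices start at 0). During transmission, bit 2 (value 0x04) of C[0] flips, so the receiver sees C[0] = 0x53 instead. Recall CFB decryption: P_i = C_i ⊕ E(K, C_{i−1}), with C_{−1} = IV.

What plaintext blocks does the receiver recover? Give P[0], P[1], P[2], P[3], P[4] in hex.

P[0] = 0xD2, P[1] = 0x21, P[2] = 0x5E, P[3] = 0x80, P[4] = 0x0E

Only C[0] changed, to 0x53. In CFB, a change in C_i flips the same bit in P_i and garbles P_{i+1}. Decrypting the received ciphertext:
P[0]: E(K, 0x87) = 0x81; 0x53 ⊕ 0x81 = 0xD2.
P[1]: E(K, 0x53) = 0x1B; 0x3A ⊕ 0x1B = 0x21.
P[2]: E(K, 0x3A) = 0x36; 0x68 ⊕ 0x36 = 0x5E.
P[3]: E(K, 0x68) = 0x7C; 0xFC ⊕ 0x7C = 0x80.
P[4]: E(K, 0xFC) = 0xEE; 0xE0 ⊕ 0xEE = 0x0E.
Blocks that differ from the original plaintext: P[0], P[1].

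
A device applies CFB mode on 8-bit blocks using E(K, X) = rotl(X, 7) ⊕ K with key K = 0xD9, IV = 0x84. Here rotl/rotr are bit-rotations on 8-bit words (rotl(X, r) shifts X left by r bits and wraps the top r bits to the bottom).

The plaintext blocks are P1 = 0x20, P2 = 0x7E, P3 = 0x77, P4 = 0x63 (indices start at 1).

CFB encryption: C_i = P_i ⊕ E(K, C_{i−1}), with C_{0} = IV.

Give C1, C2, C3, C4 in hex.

C1 = 0xBB, C2 = 0x7A, C3 = 0x93, C4 = 0x73

C1: E(K, 0x84) = 0x9B; 0x20 ⊕ 0x9B = 0xBB.
C2: E(K, 0xBB) = 0x04; 0x7E ⊕ 0x04 = 0x7A.
C3: E(K, 0x7A) = 0xE4; 0x77 ⊕ 0xE4 = 0x93.
C4: E(K, 0x93) = 0x10; 0x63 ⊕ 0x10 = 0x73.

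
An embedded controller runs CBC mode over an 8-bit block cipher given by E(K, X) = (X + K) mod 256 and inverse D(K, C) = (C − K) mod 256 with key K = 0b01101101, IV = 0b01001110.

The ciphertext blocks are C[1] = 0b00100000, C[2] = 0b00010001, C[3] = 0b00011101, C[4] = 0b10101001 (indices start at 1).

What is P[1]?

P[1] = 0b11111101

CBC decryption: P_i = D(K, C_i) ⊕ C_{i−1}, with C_{0} = IV.
P[1]: D(K, 0b00100000) = 0b10110011; 0b10110011 ⊕ 0b01001110 = 0b11111101.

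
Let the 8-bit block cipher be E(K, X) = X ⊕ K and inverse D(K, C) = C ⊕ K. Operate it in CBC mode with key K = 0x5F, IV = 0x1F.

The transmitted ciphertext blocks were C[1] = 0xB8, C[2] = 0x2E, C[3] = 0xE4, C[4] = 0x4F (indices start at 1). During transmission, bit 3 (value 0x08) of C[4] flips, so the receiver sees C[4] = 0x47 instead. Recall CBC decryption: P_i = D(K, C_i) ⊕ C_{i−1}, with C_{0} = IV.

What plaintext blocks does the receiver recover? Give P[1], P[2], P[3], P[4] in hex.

Only C[4] changed, to 0x47. In CBC, a change in C_i garbles P_i and flips the same bit in P_{i+1}. Decrypting the received ciphertext:
P[1]: D(K, 0xB8) = 0xE7; 0xE7 ⊕ 0x1F = 0xF8.
P[2]: D(K, 0x2E) = 0x71; 0x71 ⊕ 0xB8 = 0xC9.
P[3]: D(K, 0xE4) = 0xBB; 0xBB ⊕ 0x2E = 0x95.
P[4]: D(K, 0x47) = 0x18; 0x18 ⊕ 0xE4 = 0xFC.
Blocks that differ from the original plaintext: P[4].

P[1] = 0xF8, P[2] = 0xC9, P[3] = 0x95, P[4] = 0xFC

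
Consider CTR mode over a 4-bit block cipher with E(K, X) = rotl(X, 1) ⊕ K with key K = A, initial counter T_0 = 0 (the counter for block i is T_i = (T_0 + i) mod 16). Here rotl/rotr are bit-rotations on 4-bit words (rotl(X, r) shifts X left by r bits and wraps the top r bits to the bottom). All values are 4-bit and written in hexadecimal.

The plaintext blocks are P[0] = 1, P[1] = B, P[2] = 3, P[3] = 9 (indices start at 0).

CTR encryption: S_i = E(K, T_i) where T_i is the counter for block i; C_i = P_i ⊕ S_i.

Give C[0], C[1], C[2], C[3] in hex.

C[0]: T = 0, S = E(K, T) = A; 1 ⊕ A = B.
C[1]: T = 1, S = E(K, T) = 8; B ⊕ 8 = 3.
C[2]: T = 2, S = E(K, T) = E; 3 ⊕ E = D.
C[3]: T = 3, S = E(K, T) = C; 9 ⊕ C = 5.

C[0] = B, C[1] = 3, C[2] = D, C[3] = 5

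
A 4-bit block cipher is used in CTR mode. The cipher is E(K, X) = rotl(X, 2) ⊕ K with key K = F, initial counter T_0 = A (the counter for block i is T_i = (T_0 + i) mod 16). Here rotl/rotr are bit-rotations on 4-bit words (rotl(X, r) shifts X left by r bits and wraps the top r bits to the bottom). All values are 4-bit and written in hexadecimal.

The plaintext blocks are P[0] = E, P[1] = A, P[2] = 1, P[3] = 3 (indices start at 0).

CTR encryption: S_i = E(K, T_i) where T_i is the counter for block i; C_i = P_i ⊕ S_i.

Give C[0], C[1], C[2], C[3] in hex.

C[0]: T = A, S = E(K, T) = 5; E ⊕ 5 = B.
C[1]: T = B, S = E(K, T) = 1; A ⊕ 1 = B.
C[2]: T = C, S = E(K, T) = C; 1 ⊕ C = D.
C[3]: T = D, S = E(K, T) = 8; 3 ⊕ 8 = B.

C[0] = B, C[1] = B, C[2] = D, C[3] = B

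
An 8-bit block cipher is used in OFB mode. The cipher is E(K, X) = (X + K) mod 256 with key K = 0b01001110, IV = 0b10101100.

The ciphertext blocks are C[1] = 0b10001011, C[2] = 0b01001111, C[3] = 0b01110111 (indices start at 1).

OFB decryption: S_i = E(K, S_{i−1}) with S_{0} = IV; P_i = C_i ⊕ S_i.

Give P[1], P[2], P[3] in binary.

P[1]: S = E(K, 0b10101100) = 0b11111010; 0b10001011 ⊕ 0b11111010 = 0b01110001.
P[2]: S = E(K, 0b11111010) = 0b01001000; 0b01001111 ⊕ 0b01001000 = 0b00000111.
P[3]: S = E(K, 0b01001000) = 0b10010110; 0b01110111 ⊕ 0b10010110 = 0b11100001.

P[1] = 0b01110001, P[2] = 0b00000111, P[3] = 0b11100001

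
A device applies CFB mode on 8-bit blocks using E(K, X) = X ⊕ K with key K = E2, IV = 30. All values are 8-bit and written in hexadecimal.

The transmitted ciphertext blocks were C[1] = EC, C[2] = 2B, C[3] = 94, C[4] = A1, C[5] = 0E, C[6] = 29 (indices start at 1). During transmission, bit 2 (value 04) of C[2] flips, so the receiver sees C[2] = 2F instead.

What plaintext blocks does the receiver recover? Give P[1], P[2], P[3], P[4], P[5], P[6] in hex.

CFB decryption: P_i = C_i ⊕ E(K, C_{i−1}), with C_{0} = IV.
Only C[2] changed, to 2F. In CFB, a change in C_i flips the same bit in P_i and garbles P_{i+1}. Decrypting the received ciphertext:
P[1]: E(K, 30) = D2; EC ⊕ D2 = 3E.
P[2]: E(K, EC) = 0E; 2F ⊕ 0E = 21.
P[3]: E(K, 2F) = CD; 94 ⊕ CD = 59.
P[4]: E(K, 94) = 76; A1 ⊕ 76 = D7.
P[5]: E(K, A1) = 43; 0E ⊕ 43 = 4D.
P[6]: E(K, 0E) = EC; 29 ⊕ EC = C5.
Blocks that differ from the original plaintext: P[2], P[3].

P[1] = 3E, P[2] = 21, P[3] = 59, P[4] = D7, P[5] = 4D, P[6] = C5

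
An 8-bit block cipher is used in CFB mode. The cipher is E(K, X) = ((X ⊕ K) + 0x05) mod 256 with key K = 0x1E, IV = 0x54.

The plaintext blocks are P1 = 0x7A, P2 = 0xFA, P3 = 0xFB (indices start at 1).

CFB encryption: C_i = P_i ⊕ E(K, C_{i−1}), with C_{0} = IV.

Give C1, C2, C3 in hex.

C1 = 0x35, C2 = 0xCA, C3 = 0x22

C1: E(K, 0x54) = 0x4F; 0x7A ⊕ 0x4F = 0x35.
C2: E(K, 0x35) = 0x30; 0xFA ⊕ 0x30 = 0xCA.
C3: E(K, 0xCA) = 0xD9; 0xFB ⊕ 0xD9 = 0x22.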